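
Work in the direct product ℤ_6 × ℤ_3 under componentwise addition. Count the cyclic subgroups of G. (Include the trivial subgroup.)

10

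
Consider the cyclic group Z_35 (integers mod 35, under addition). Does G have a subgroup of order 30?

No

30 does not divide |G| = 35, so by Lagrange no subgroup of order 30 exists.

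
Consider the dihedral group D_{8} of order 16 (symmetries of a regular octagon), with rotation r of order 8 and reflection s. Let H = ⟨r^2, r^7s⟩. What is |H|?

8

|⟨r^2⟩| = 4 and |⟨r^7s⟩| = 2, so |H| is a multiple of lcm(4, 2) = 4 and divides |G| = 16.
Closing under the operation: H = {e, r^2, r^4, r^6, rs, r^3s, r^5s, r^7s}, so |H| = 8.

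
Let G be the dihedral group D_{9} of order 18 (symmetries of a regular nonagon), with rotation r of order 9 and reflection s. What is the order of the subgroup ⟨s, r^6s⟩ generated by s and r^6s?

6

|⟨s⟩| = 2 and |⟨r^6s⟩| = 2, so |H| is a multiple of lcm(2, 2) = 2 and divides |G| = 18.
Closing under the operation: H = {e, r^3, r^6, s, r^3s, r^6s}, so |H| = 6.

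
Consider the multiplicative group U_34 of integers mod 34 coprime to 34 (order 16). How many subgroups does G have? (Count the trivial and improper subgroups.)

5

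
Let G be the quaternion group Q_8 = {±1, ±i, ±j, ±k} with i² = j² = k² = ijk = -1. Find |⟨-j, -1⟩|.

|⟨-j⟩| = 4 and |⟨-1⟩| = 2, so |H| is a multiple of lcm(4, 2) = 4 and divides |G| = 8.
Closing under the operation: H = {1, -1, j, -j}, so |H| = 4.

4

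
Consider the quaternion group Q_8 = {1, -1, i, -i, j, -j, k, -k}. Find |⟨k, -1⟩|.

|⟨k⟩| = 4 and |⟨-1⟩| = 2, so |H| is a multiple of lcm(4, 2) = 4 and divides |G| = 8.
Closing under the operation: H = {1, -1, k, -k}, so |H| = 4.

4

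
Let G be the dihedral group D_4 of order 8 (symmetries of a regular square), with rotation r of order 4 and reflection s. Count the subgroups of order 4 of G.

|G| = 8 and 4 | 8, so subgroups of order 4 are possible by Lagrange.
The subgroups of order 4 are: {e, r, r^2, r^3}; {e, r^2, s, r^2s}; {e, r^2, rs, r^3s}.
So G has 3 subgroups of order 4.

3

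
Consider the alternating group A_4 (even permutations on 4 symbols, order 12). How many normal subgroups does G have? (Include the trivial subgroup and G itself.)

3

G has 10 subgroups. Checking conjugation-invariance by order — order 1: 1/1 normal; order 2: 0/3 normal; order 3: 0/4 normal; order 4: 1/1 normal; order 12: 1/1 normal.
Total normal subgroups: 3.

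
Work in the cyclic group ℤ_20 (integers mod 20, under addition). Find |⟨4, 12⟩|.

|⟨4⟩| = 5 and |⟨12⟩| = 5, so |H| is a multiple of lcm(5, 5) = 5 and divides |G| = 20.
Closing under the operation: H = {0, 4, 8, 12, 16}, so |H| = 5.

5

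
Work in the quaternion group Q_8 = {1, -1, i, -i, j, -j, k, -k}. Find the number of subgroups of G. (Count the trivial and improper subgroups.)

6

|G| = 8, so by Lagrange every subgroup order divides 8. Divisors: 1, 2, 4, 8.
Subgroups by order — order 1: 1; order 2: 1; order 4: 3; order 8: 1.
Total: 1 + 1 + 3 + 1 = 6.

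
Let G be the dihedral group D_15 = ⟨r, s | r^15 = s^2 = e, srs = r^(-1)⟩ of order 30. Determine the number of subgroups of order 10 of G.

3

|G| = 30 and 10 | 30, so subgroups of order 10 are possible by Lagrange.
The subgroups of order 10 are: {e, r^3, r^6, r^9, r^12, rs, r^4s, r^7s, r^10s, r^13s}; {e, r^3, r^6, r^9, r^12, r^2s, r^5s, r^8s, r^11s, r^14s}; {e, r^3, r^6, r^9, r^12, s, r^3s, r^6s, r^9s, r^12s}.
So G has 3 subgroups of order 10.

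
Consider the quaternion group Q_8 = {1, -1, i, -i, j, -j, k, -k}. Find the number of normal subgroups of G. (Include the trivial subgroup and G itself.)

6

G has 6 subgroups. Checking conjugation-invariance by order — order 1: 1/1 normal; order 2: 1/1 normal; order 4: 3/3 normal; order 8: 1/1 normal.
Total normal subgroups: 6.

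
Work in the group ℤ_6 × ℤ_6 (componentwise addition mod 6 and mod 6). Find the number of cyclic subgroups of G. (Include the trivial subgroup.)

Each element a generates a cyclic subgroup ⟨a⟩; distinct elements may generate the same one (a cyclic group of order d has φ(d) generators).
Cyclic subgroups by order — order 1: 1; order 2: 3; order 3: 4; order 6: 12.
Total: 20.

20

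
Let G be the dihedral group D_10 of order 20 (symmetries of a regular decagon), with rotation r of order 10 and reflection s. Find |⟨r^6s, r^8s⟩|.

10

|⟨r^6s⟩| = 2 and |⟨r^8s⟩| = 2, so |H| is a multiple of lcm(2, 2) = 2 and divides |G| = 20.
Closing under the operation: H = {e, r^2, r^4, r^6, r^8, s, r^2s, r^4s, r^6s, r^8s}, so |H| = 10.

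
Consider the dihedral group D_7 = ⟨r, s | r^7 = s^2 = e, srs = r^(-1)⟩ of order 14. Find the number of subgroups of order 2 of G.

7

|G| = 14 and 2 | 14, so subgroups of order 2 are possible by Lagrange.
The subgroups of order 2 are: {e, r^2s}; {e, r^3s}; {e, r^4s}; {e, r^5s}; … (7 in all).
So G has 7 subgroups of order 2.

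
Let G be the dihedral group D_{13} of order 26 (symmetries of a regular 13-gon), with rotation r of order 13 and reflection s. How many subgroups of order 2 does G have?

13

|G| = 26 and 2 | 26, so subgroups of order 2 are possible by Lagrange.
The subgroups of order 2 are: {e, r^10s}; {e, r^11s}; {e, r^12s}; {e, r^2s}; … (13 in all).
So G has 13 subgroups of order 2.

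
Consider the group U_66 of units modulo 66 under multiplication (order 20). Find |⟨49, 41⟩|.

|⟨49⟩| = 5 and |⟨41⟩| = 10, so |H| is a multiple of lcm(5, 10) = 10 and divides |G| = 20.
Closing under the operation: H = {1, 17, 25, 29, 31, 35, 37, 41, 49, 65}, so |H| = 10.

10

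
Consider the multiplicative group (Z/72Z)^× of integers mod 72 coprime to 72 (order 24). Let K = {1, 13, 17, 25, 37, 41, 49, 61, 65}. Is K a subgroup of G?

No

|K| = 9 does not divide |G| = 24, so by Lagrange K is not a subgroup.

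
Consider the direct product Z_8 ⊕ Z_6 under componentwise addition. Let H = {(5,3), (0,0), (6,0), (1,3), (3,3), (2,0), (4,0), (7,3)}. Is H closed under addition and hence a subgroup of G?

Yes

|H| = 8 divides |G| = 48, consistent with Lagrange.
H contains the identity, every element's inverse is in H, and H is closed under +: it is a subgroup.
In fact H = ⟨(7,3)⟩.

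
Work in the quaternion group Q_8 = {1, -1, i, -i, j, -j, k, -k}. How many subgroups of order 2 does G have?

1

|G| = 8 and 2 | 8, so subgroups of order 2 are possible by Lagrange.
The subgroups of order 2 are: {1, -1}.
So G has 1 subgroup of order 2.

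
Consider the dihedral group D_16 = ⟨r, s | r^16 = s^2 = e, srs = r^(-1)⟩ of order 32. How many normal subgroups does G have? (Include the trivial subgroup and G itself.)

G has 36 subgroups. Checking conjugation-invariance by order — order 1: 1/1 normal; order 2: 1/17 normal; order 4: 1/9 normal; order 8: 1/5 normal; order 16: 3/3 normal; order 32: 1/1 normal.
Total normal subgroups: 8.

8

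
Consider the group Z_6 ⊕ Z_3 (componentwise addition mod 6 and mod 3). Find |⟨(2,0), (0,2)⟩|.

|⟨(2,0)⟩| = 3 and |⟨(0,2)⟩| = 3, so |H| is a multiple of lcm(3, 3) = 3 and divides |G| = 18.
Closing under the operation: H = {(0,0), (0,1), (0,2), (2,0), (2,1), (2,2), (4,0), (4,1), (4,2)}, so |H| = 9.

9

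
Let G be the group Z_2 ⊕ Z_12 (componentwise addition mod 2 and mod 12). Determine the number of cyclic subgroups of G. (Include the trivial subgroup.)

Each element a generates a cyclic subgroup ⟨a⟩; distinct elements may generate the same one (a cyclic group of order d has φ(d) generators).
Cyclic subgroups by order — order 1: 1; order 2: 3; order 3: 1; order 4: 2; order 6: 3; order 12: 2.
Total: 12.

12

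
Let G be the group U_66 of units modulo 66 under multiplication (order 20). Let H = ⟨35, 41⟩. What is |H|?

10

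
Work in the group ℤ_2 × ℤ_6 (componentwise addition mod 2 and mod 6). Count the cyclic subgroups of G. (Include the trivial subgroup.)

Group the elements of G by the cyclic subgroup they generate; each cyclic subgroup of order d accounts for φ(d) elements.
Cyclic subgroups by order — order 1: 1; order 2: 3; order 3: 1; order 6: 3.
Total: 8.

8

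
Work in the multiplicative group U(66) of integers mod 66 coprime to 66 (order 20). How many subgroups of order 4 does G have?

|G| = 20 and 4 | 20, so subgroups of order 4 are possible by Lagrange.
The subgroups of order 4 are: {1, 23, 43, 65}.
So G has 1 subgroup of order 4.

1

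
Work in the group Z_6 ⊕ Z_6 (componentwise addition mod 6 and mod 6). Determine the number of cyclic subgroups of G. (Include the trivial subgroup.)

Each element a generates a cyclic subgroup ⟨a⟩; distinct elements may generate the same one (a cyclic group of order d has φ(d) generators).
Cyclic subgroups by order — order 1: 1; order 2: 3; order 3: 4; order 6: 12.
Total: 20.

20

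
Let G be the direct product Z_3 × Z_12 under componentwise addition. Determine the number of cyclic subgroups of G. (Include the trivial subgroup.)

15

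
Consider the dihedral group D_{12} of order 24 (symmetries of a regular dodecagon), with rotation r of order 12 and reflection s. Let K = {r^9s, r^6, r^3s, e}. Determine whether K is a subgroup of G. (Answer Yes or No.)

Yes

|K| = 4 divides |G| = 24, consistent with Lagrange.
K contains the identity, every element's inverse is in K, and K is closed under ·: it is a subgroup.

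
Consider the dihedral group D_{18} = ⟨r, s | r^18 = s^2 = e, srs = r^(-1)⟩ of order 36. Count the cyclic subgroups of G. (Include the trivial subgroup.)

24

Group the elements of G by the cyclic subgroup they generate; each cyclic subgroup of order d accounts for φ(d) elements.
Cyclic subgroups by order — order 1: 1; order 2: 19; order 3: 1; order 6: 1; order 9: 1; order 18: 1.
Total: 24.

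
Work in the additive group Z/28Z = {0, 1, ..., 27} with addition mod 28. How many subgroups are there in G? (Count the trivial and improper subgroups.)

Subgroups of the cyclic group Z/28Z correspond bijectively to divisors of 28.
Divisors of 28: 1, 2, 4, 7, 14, 28.
So Z/28Z has 6 subgroups.

6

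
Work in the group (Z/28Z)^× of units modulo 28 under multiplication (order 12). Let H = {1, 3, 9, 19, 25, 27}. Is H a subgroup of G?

Yes

|H| = 6 divides |G| = 12, consistent with Lagrange.
H contains the identity, every element's inverse is in H, and H is closed under ·: it is a subgroup.
In fact H = ⟨3⟩.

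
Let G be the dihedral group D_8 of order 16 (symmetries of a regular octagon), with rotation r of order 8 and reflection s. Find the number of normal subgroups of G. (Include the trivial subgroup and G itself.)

G has 19 subgroups. Checking conjugation-invariance by order — order 1: 1/1 normal; order 2: 1/9 normal; order 4: 1/5 normal; order 8: 3/3 normal; order 16: 1/1 normal.
Total normal subgroups: 7.

7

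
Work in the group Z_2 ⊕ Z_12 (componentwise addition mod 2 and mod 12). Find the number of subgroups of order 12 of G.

|G| = 24 and 12 | 24, so subgroups of order 12 are possible by Lagrange.
The subgroups of order 12 are: {(0,0), (0,1), (0,2), (0,3), (0,4), (0,5), (0,6), (0,7), (0,8), (0,9), (0,10), (0,11)}; {(0,0), (0,2), (0,4), (0,6), (0,8), (0,10), (1,0), (1,2), (1,4), (1,6), (1,8), (1,10)}; {(0,0), (0,2), (0,4), (0,6), (0,8), (0,10), (1,1), (1,3), (1,5), (1,7), (1,9), (1,11)}.
So G has 3 subgroups of order 12.

3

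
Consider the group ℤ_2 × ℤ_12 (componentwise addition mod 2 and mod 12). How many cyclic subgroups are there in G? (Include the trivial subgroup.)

12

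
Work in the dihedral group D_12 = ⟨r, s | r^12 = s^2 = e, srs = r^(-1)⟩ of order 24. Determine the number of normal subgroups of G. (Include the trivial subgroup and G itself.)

9

G has 34 subgroups. Checking conjugation-invariance by order — order 1: 1/1 normal; order 2: 1/13 normal; order 3: 1/1 normal; order 4: 1/7 normal; order 6: 1/5 normal; order 8: 0/3 normal; order 12: 3/3 normal; order 24: 1/1 normal.
Total normal subgroups: 9.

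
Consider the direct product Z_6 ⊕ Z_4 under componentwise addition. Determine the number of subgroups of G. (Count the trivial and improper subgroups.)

16

|G| = 24, so by Lagrange every subgroup order divides 24. Divisors: 1, 2, 3, 4, 6, 8, 12, 24.
Subgroups by order — order 1: 1; order 2: 3; order 3: 1; order 4: 3; order 6: 3; order 8: 1; order 12: 3; order 24: 1.
Total: 1 + 3 + 1 + 3 + 3 + 1 + 3 + 1 = 16.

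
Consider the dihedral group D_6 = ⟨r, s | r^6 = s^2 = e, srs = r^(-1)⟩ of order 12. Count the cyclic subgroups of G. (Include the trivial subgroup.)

10

Group the elements of G by the cyclic subgroup they generate; each cyclic subgroup of order d accounts for φ(d) elements.
Cyclic subgroups by order — order 1: 1; order 2: 7; order 3: 1; order 6: 1.
Total: 10.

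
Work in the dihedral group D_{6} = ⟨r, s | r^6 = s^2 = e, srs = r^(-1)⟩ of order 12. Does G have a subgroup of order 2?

Yes

2 | 12. A subgroup of order 2 is {e, r^2s}.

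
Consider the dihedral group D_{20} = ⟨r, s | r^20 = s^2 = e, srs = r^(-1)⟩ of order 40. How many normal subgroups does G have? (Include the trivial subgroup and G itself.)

9

G has 48 subgroups. Checking conjugation-invariance by order — order 1: 1/1 normal; order 2: 1/21 normal; order 4: 1/11 normal; order 5: 1/1 normal; order 8: 0/5 normal; order 10: 1/5 normal; order 20: 3/3 normal; order 40: 1/1 normal.
Total normal subgroups: 9.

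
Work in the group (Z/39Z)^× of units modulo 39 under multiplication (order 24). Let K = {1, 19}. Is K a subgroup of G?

No

19 ∈ K but its inverse 37 ∉ K, so K is not a subgroup.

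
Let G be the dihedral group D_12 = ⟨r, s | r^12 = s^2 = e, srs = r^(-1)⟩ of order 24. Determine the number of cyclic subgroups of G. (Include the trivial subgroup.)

18

A cyclic subgroup of order d is generated by each of its φ(d) elements of order d, so the cyclic subgroups of order d number (#elements of order d)/φ(d).
Cyclic subgroups by order — order 1: 1; order 2: 13; order 3: 1; order 4: 1; order 6: 1; order 12: 1.
Total: 18.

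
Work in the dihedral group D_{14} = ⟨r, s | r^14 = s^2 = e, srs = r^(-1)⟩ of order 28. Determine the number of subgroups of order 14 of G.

|G| = 28 and 14 | 28, so subgroups of order 14 are possible by Lagrange.
The subgroups of order 14 are: {e, r, r^2, r^3, r^4, r^5, r^6, r^7, r^8, r^9, r^10, r^11, r^12, r^13}; {e, r^2, r^4, r^6, r^8, r^10, r^12, s, r^2s, r^4s, r^6s, r^8s, r^10s, r^12s}; {e, r^2, r^4, r^6, r^8, r^10, r^12, rs, r^3s, r^5s, r^7s, r^9s, r^11s, r^13s}.
So G has 3 subgroups of order 14.

3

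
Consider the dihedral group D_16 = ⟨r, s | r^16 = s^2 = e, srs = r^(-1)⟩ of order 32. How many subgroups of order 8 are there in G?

5

|G| = 32 and 8 | 32, so subgroups of order 8 are possible by Lagrange.
The subgroups of order 8 are: {e, r^2, r^4, r^6, r^8, r^10, r^12, r^14}; {e, r^4, r^8, r^12, r^2s, r^6s, r^10s, r^14s}; {e, r^4, r^8, r^12, r^3s, r^7s, r^11s, r^15s}; {e, r^4, r^8, r^12, s, r^4s, r^8s, r^12s}; … (5 in all).
So G has 5 subgroups of order 8.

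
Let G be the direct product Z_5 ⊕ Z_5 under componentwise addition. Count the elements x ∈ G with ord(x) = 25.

0

An element (a,b) has order lcm(ord(a), ord(b)); count pairs with lcm equal to 25.
Enumerating gives 0 such elements.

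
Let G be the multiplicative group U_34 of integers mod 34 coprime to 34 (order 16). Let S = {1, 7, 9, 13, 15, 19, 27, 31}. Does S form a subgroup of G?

7 ∈ S but its inverse 5 ∉ S, so S is not a subgroup.

No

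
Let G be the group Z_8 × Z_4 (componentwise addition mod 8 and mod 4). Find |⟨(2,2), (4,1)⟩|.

16

|⟨(2,2)⟩| = 4 and |⟨(4,1)⟩| = 4, so |H| is a multiple of lcm(4, 4) = 4 and divides |G| = 32.
Closing under the operation: H = {(0,0), (0,1), (0,2), (0,3), (2,0), (2,1), (2,2), (2,3), (4,0), (4,1), (4,2), (4,3), (6,0), (6,1), (6,2), (6,3)}, so |H| = 16.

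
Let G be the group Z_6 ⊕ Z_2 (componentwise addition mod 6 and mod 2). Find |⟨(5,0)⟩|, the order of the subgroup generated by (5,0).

The order of (5,0) in Z_6 × Z_2 is lcm(ord(5) in Z_6, ord(0) in Z_2).
ord(5) = 6 and ord(0) = 1, so |⟨(5,0)⟩| = lcm(6, 1) = 6.

6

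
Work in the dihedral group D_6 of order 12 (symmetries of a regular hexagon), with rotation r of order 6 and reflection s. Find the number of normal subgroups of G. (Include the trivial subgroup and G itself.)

7

G has 16 subgroups. Checking conjugation-invariance by order — order 1: 1/1 normal; order 2: 1/7 normal; order 3: 1/1 normal; order 4: 0/3 normal; order 6: 3/3 normal; order 12: 1/1 normal.
Total normal subgroups: 7.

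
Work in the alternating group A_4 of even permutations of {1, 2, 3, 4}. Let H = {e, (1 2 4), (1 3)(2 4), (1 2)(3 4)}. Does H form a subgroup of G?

(1 2 4) ∈ H but its inverse (1 4 2) ∉ H, so H is not a subgroup.

No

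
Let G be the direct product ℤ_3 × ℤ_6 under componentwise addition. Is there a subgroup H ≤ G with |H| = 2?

2 | 18. A subgroup of order 2 is {(0,0), (0,3)}.

Yes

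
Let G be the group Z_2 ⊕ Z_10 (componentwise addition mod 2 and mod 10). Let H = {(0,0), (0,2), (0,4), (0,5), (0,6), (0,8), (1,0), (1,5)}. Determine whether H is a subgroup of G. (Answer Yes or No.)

|H| = 8 does not divide |G| = 20, so by Lagrange H is not a subgroup.

No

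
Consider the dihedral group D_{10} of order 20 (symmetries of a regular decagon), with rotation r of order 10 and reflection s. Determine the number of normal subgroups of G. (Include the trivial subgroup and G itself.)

G has 22 subgroups. Checking conjugation-invariance by order — order 1: 1/1 normal; order 2: 1/11 normal; order 4: 0/5 normal; order 5: 1/1 normal; order 10: 3/3 normal; order 20: 1/1 normal.
Total normal subgroups: 7.

7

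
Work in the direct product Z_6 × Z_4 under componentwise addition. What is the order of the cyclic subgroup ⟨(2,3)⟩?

The order of (2,3) in Z_6 × Z_4 is lcm(ord(2) in Z_6, ord(3) in Z_4).
ord(2) = 3 and ord(3) = 4, so |⟨(2,3)⟩| = lcm(3, 4) = 12.

12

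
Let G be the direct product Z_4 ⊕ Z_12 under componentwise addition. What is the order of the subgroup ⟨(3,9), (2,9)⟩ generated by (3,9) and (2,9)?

16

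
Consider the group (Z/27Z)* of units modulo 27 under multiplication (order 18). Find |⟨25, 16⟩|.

9

|⟨25⟩| = 9 and |⟨16⟩| = 9, so |H| is a multiple of lcm(9, 9) = 9 and divides |G| = 18.
Closing under the operation: H = {1, 4, 7, 10, 13, 16, 19, 22, 25}, so |H| = 9.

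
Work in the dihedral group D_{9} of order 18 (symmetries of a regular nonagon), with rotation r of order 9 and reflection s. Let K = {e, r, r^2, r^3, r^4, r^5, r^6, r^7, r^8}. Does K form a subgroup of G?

|K| = 9 divides |G| = 18, consistent with Lagrange.
K contains the identity, every element's inverse is in K, and K is closed under ·: it is a subgroup.
In fact K = ⟨r^4⟩.

Yes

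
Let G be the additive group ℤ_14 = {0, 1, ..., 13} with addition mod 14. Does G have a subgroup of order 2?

Yes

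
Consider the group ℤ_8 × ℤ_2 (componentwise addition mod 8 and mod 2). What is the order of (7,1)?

8

The order of (7,1) in Z_8 × Z_2 is lcm(ord(7) in Z_8, ord(1) in Z_2).
ord(7) = 8 and ord(1) = 2, so |⟨(7,1)⟩| = lcm(8, 2) = 8.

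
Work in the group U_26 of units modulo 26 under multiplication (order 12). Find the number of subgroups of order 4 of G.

1

|G| = 12 and 4 | 12, so subgroups of order 4 are possible by Lagrange.
The subgroups of order 4 are: {1, 5, 21, 25}.
So G has 1 subgroup of order 4.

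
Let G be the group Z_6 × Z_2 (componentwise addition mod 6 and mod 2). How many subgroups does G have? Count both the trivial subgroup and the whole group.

|G| = 12, so by Lagrange every subgroup order divides 12. Divisors: 1, 2, 3, 4, 6, 12.
Subgroups by order — order 1: 1; order 2: 3; order 3: 1; order 4: 1; order 6: 3; order 12: 1.
Total: 1 + 3 + 1 + 1 + 3 + 1 = 10.

10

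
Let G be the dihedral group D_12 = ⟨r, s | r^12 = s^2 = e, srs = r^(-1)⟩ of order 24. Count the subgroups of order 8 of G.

3

|G| = 24 and 8 | 24, so subgroups of order 8 are possible by Lagrange.
The subgroups of order 8 are: {e, r^3, r^6, r^9, rs, r^4s, r^7s, r^10s}; {e, r^3, r^6, r^9, r^2s, r^5s, r^8s, r^11s}; {e, r^3, r^6, r^9, s, r^3s, r^6s, r^9s}.
So G has 3 subgroups of order 8.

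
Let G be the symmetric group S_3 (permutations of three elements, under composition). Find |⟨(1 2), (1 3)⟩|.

6

|⟨(1 2)⟩| = 2 and |⟨(1 3)⟩| = 2, so |H| is a multiple of lcm(2, 2) = 2 and divides |G| = 6.
Closing {(1 2), (1 3)} under the group operation gives all of G, so |H| = 6.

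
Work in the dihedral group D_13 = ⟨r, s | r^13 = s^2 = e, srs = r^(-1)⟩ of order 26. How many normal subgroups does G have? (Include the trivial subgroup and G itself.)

3

G has 16 subgroups. Checking conjugation-invariance by order — order 1: 1/1 normal; order 2: 0/13 normal; order 13: 1/1 normal; order 26: 1/1 normal.
Total normal subgroups: 3.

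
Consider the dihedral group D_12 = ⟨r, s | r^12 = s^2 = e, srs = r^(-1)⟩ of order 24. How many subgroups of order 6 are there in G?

|G| = 24 and 6 | 24, so subgroups of order 6 are possible by Lagrange.
The subgroups of order 6 are: {e, r^2, r^4, r^6, r^8, r^10}; {e, r^4, r^8, r^2s, r^6s, r^10s}; {e, r^4, r^8, r^3s, r^7s, r^11s}; {e, r^4, r^8, s, r^4s, r^8s}; … (5 in all).
So G has 5 subgroups of order 6.

5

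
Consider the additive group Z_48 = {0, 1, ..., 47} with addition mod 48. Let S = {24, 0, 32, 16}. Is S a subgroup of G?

No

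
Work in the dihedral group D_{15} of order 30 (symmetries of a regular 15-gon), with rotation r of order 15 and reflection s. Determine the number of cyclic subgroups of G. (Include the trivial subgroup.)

19

Each element a generates a cyclic subgroup ⟨a⟩; distinct elements may generate the same one (a cyclic group of order d has φ(d) generators).
Cyclic subgroups by order — order 1: 1; order 2: 15; order 3: 1; order 5: 1; order 15: 1.
Total: 19.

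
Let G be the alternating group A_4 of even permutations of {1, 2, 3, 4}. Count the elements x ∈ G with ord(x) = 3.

8

The elements of order 3 are: (2 3 4), (2 4 3), (1 2 3), (1 2 4), (1 3 2), (1 3 4), (1 4 2), (1 4 3).
That's 8.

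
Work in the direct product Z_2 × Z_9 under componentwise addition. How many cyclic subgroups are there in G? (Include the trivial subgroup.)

Each element a generates a cyclic subgroup ⟨a⟩; distinct elements may generate the same one (a cyclic group of order d has φ(d) generators).
Cyclic subgroups by order — order 1: 1; order 2: 1; order 3: 1; order 6: 1; order 9: 1; order 18: 1.
Total: 6.

6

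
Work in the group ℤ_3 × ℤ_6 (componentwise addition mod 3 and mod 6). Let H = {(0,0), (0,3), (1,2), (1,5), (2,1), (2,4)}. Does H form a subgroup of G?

Yes

|H| = 6 divides |G| = 18, consistent with Lagrange.
H contains the identity, every element's inverse is in H, and H is closed under +: it is a subgroup.
In fact H = ⟨(2,1)⟩.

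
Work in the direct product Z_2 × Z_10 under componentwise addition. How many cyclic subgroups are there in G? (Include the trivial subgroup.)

8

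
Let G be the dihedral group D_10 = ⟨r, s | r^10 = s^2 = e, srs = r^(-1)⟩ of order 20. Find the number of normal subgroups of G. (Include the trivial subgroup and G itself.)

7

G has 22 subgroups. Checking conjugation-invariance by order — order 1: 1/1 normal; order 2: 1/11 normal; order 4: 0/5 normal; order 5: 1/1 normal; order 10: 3/3 normal; order 20: 1/1 normal.
Total normal subgroups: 7.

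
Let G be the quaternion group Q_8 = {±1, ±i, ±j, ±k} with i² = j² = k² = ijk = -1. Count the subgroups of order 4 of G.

3

|G| = 8 and 4 | 8, so subgroups of order 4 are possible by Lagrange.
The subgroups of order 4 are: {1, -1, i, -i}; {1, -1, j, -j}; {1, -1, k, -k}.
So G has 3 subgroups of order 4.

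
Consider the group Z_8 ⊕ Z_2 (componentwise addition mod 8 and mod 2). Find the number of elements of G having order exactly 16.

An element (a,b) has order lcm(ord(a), ord(b)); count pairs with lcm equal to 16.
Enumerating gives 0 such elements.

0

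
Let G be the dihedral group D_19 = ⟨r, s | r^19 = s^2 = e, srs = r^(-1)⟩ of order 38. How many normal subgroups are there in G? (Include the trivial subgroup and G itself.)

3

G has 22 subgroups. Checking conjugation-invariance by order — order 1: 1/1 normal; order 2: 0/19 normal; order 19: 1/1 normal; order 38: 1/1 normal.
Total normal subgroups: 3.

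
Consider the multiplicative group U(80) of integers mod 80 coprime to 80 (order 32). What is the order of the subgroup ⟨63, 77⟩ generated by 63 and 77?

16

|⟨63⟩| = 4 and |⟨77⟩| = 4, so |H| is a multiple of lcm(4, 4) = 4 and divides |G| = 32.
Closing under the operation: H = {1, 7, 9, 11, 13, 19, 23, 37, 41, 47, 49, 51, 53, 59, 63, 77}, so |H| = 16.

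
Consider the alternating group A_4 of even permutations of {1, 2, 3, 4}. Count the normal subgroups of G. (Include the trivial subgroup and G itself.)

G has 10 subgroups. Checking conjugation-invariance by order — order 1: 1/1 normal; order 2: 0/3 normal; order 3: 0/4 normal; order 4: 1/1 normal; order 12: 1/1 normal.
Total normal subgroups: 3.

3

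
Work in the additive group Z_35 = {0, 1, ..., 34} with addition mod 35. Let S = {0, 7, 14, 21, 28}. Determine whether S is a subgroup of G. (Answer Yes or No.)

|S| = 5 divides |G| = 35, consistent with Lagrange.
S contains the identity, every element's inverse is in S, and S is closed under +: it is a subgroup.
In fact S = ⟨21⟩.

Yes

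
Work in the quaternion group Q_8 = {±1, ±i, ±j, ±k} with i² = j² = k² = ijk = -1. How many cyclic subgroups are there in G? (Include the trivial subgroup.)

A cyclic subgroup of order d is generated by each of its φ(d) elements of order d, so the cyclic subgroups of order d number (#elements of order d)/φ(d).
Cyclic subgroups by order — order 1: 1; order 2: 1; order 4: 3.
Total: 5.

5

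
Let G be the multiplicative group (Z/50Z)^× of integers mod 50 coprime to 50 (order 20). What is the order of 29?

Compute successive powers of 29 mod 50: 29, 41, 39, 31, 49, 21, 9, 11, …; 29^10 ≡ 1 (mod 50).
So |⟨29⟩| = 10.

10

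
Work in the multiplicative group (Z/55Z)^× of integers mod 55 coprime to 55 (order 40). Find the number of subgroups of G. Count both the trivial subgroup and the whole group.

16

|G| = 40, so by Lagrange every subgroup order divides 40. Divisors: 1, 2, 4, 5, 8, 10, 20, 40.
Subgroups by order — order 1: 1; order 2: 3; order 4: 3; order 5: 1; order 8: 1; order 10: 3; order 20: 3; order 40: 1.
Total: 1 + 3 + 3 + 1 + 1 + 3 + 3 + 1 = 16.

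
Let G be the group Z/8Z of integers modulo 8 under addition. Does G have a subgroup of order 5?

No

5 does not divide |G| = 8, so by Lagrange no subgroup of order 5 exists.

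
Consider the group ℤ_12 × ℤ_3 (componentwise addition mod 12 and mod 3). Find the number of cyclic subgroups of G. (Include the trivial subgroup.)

Group the elements of G by the cyclic subgroup they generate; each cyclic subgroup of order d accounts for φ(d) elements.
Cyclic subgroups by order — order 1: 1; order 2: 1; order 3: 4; order 4: 1; order 6: 4; order 12: 4.
Total: 15.

15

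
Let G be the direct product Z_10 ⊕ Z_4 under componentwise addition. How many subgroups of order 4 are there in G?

|G| = 40 and 4 | 40, so subgroups of order 4 are possible by Lagrange.
The subgroups of order 4 are: {(0,0), (0,1), (0,2), (0,3)}; {(0,0), (0,2), (5,0), (5,2)}; {(0,0), (0,2), (5,1), (5,3)}.
So G has 3 subgroups of order 4.

3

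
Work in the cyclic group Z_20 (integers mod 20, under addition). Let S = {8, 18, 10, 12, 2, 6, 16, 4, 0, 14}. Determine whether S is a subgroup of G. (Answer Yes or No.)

|S| = 10 divides |G| = 20, consistent with Lagrange.
S contains the identity, every element's inverse is in S, and S is closed under +: it is a subgroup.
In fact S = ⟨2⟩.

Yes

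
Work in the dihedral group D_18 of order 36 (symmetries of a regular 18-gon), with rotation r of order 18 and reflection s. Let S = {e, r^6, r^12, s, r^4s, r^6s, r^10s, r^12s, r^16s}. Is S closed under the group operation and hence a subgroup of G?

No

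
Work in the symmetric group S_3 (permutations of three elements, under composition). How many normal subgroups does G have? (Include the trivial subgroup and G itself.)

G has 6 subgroups. Checking conjugation-invariance by order — order 1: 1/1 normal; order 2: 0/3 normal; order 3: 1/1 normal; order 6: 1/1 normal.
Total normal subgroups: 3.

3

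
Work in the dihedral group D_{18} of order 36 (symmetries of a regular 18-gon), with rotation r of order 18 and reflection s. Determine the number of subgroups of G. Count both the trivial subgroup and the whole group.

|G| = 36, so by Lagrange every subgroup order divides 36. Divisors: 1, 2, 3, 4, 6, 9, 12, 18, 36.
Subgroups by order — order 1: 1; order 2: 19; order 3: 1; order 4: 9; order 6: 7; order 9: 1; order 12: 3; order 18: 3; order 36: 1.
Total: 1 + 19 + 1 + 9 + 7 + 1 + 3 + 3 + 1 = 45.

45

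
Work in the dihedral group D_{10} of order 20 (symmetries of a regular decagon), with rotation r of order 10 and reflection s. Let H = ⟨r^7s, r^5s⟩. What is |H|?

|⟨r^7s⟩| = 2 and |⟨r^5s⟩| = 2, so |H| is a multiple of lcm(2, 2) = 2 and divides |G| = 20.
Closing under the operation: H = {e, r^2, r^4, r^6, r^8, rs, r^3s, r^5s, r^7s, r^9s}, so |H| = 10.

10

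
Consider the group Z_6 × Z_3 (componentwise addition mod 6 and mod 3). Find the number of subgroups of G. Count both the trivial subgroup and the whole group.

12

|G| = 18, so by Lagrange every subgroup order divides 18. Divisors: 1, 2, 3, 6, 9, 18.
Subgroups by order — order 1: 1; order 2: 1; order 3: 4; order 6: 4; order 9: 1; order 18: 1.
Total: 1 + 1 + 4 + 4 + 1 + 1 = 12.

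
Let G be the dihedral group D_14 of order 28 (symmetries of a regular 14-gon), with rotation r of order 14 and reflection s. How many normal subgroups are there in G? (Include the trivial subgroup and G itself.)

7

G has 28 subgroups. Checking conjugation-invariance by order — order 1: 1/1 normal; order 2: 1/15 normal; order 4: 0/7 normal; order 7: 1/1 normal; order 14: 3/3 normal; order 28: 1/1 normal.
Total normal subgroups: 7.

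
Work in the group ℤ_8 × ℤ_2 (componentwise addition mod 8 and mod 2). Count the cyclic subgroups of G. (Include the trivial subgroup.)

A cyclic subgroup of order d is generated by each of its φ(d) elements of order d, so the cyclic subgroups of order d number (#elements of order d)/φ(d).
Cyclic subgroups by order — order 1: 1; order 2: 3; order 4: 2; order 8: 2.
Total: 8.

8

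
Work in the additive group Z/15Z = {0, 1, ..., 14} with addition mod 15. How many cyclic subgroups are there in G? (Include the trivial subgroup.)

A cyclic subgroup of order d is generated by each of its φ(d) elements of order d, so the cyclic subgroups of order d number (#elements of order d)/φ(d).
Cyclic subgroups by order — order 1: 1; order 3: 1; order 5: 1; order 15: 1.
Total: 4.

4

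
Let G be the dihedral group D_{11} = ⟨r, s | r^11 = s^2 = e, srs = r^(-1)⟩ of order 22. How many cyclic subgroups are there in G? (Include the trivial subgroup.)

13

A cyclic subgroup of order d is generated by each of its φ(d) elements of order d, so the cyclic subgroups of order d number (#elements of order d)/φ(d).
Cyclic subgroups by order — order 1: 1; order 2: 11; order 11: 1.
Total: 13.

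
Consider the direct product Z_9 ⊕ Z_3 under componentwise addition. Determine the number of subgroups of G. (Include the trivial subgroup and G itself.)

10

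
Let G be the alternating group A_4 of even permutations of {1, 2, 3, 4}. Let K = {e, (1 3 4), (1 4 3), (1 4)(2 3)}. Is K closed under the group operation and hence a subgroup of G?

No

Closure fails: (1 4 3) ∘ (1 4)(2 3) = (1 3 2) ∉ K. So K is not a subgroup.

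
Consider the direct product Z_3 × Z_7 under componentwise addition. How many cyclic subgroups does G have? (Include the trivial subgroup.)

4

Each element a generates a cyclic subgroup ⟨a⟩; distinct elements may generate the same one (a cyclic group of order d has φ(d) generators).
Cyclic subgroups by order — order 1: 1; order 3: 1; order 7: 1; order 21: 1.
Total: 4.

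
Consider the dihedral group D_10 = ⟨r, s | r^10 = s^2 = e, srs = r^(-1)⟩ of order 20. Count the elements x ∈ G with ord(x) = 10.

4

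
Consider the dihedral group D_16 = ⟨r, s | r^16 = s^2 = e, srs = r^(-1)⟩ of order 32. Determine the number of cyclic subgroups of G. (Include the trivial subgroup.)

A cyclic subgroup of order d is generated by each of its φ(d) elements of order d, so the cyclic subgroups of order d number (#elements of order d)/φ(d).
Cyclic subgroups by order — order 1: 1; order 2: 17; order 4: 1; order 8: 1; order 16: 1.
Total: 21.

21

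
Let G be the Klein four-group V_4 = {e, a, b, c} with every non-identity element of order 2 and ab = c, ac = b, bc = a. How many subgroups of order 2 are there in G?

3

|G| = 4 and 2 | 4, so subgroups of order 2 are possible by Lagrange.
The subgroups of order 2 are: {e, a}; {e, b}; {e, c}.
So G has 3 subgroups of order 2.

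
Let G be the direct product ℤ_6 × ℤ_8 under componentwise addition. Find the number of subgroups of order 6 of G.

3

|G| = 48 and 6 | 48, so subgroups of order 6 are possible by Lagrange.
The subgroups of order 6 are: {(0,0), (0,4), (2,0), (2,4), (4,0), (4,4)}; {(0,0), (1,0), (2,0), (3,0), (4,0), (5,0)}; {(0,0), (1,4), (2,0), (3,4), (4,0), (5,4)}.
So G has 3 subgroups of order 6.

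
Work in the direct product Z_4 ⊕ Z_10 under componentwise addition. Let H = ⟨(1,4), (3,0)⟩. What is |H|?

20

|⟨(1,4)⟩| = 20 and |⟨(3,0)⟩| = 4, so |H| is a multiple of lcm(20, 4) = 20 and divides |G| = 40.
Closing under the operation: H = {(0,0), (0,2), (0,4), (0,6), (0,8), (1,0), (1,2), (1,4), (1,6), (1,8), (2,0), (2,2), (2,4), (2,6), (2,8), (3,0), (3,2), (3,4), (3,6), (3,8)}, so |H| = 20.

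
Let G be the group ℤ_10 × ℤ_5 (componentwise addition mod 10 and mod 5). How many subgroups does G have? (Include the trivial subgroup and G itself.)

16

|G| = 50, so by Lagrange every subgroup order divides 50. Divisors: 1, 2, 5, 10, 25, 50.
Subgroups by order — order 1: 1; order 2: 1; order 5: 6; order 10: 6; order 25: 1; order 50: 1.
Total: 1 + 1 + 6 + 6 + 1 + 1 = 16.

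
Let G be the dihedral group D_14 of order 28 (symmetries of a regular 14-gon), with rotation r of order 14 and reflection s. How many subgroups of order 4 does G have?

|G| = 28 and 4 | 28, so subgroups of order 4 are possible by Lagrange.
The subgroups of order 4 are: {e, r^7, r^3s, r^10s}; {e, r^7, r^4s, r^11s}; {e, r^7, r^5s, r^12s}; {e, r^7, r^6s, r^13s}; … (7 in all).
So G has 7 subgroups of order 4.

7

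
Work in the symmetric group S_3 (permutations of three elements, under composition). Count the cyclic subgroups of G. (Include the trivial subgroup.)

5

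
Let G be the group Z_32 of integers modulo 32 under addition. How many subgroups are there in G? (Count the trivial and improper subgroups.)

6

Subgroups of the cyclic group Z_32 correspond bijectively to divisors of 32.
Divisors of 32: 1, 2, 4, 8, 16, 32.
So Z_32 has 6 subgroups.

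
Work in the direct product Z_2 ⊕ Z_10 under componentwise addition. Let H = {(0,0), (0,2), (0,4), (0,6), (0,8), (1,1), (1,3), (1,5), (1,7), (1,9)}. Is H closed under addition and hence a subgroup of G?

|H| = 10 divides |G| = 20, consistent with Lagrange.
H contains the identity, every element's inverse is in H, and H is closed under +: it is a subgroup.
In fact H = ⟨(1,1)⟩.

Yes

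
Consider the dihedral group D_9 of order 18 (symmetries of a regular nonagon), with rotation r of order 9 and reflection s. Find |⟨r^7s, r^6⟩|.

|⟨r^7s⟩| = 2 and |⟨r^6⟩| = 3, so |H| is a multiple of lcm(2, 3) = 6 and divides |G| = 18.
Closing under the operation: H = {e, r^3, r^6, rs, r^4s, r^7s}, so |H| = 6.

6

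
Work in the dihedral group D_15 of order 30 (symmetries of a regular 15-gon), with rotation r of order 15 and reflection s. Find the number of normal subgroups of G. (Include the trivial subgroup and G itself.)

5

G has 28 subgroups. Checking conjugation-invariance by order — order 1: 1/1 normal; order 2: 0/15 normal; order 3: 1/1 normal; order 5: 1/1 normal; order 6: 0/5 normal; order 10: 0/3 normal; order 15: 1/1 normal; order 30: 1/1 normal.
Total normal subgroups: 5.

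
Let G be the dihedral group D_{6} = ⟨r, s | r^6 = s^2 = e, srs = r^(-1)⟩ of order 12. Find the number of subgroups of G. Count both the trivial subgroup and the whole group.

16

|G| = 12, so by Lagrange every subgroup order divides 12. Divisors: 1, 2, 3, 4, 6, 12.
Subgroups by order — order 1: 1; order 2: 7; order 3: 1; order 4: 3; order 6: 3; order 12: 1.
Total: 1 + 7 + 1 + 3 + 3 + 1 = 16.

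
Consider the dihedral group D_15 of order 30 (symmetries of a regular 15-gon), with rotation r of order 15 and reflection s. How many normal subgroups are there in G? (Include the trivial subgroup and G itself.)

5

G has 28 subgroups. Checking conjugation-invariance by order — order 1: 1/1 normal; order 2: 0/15 normal; order 3: 1/1 normal; order 5: 1/1 normal; order 6: 0/5 normal; order 10: 0/3 normal; order 15: 1/1 normal; order 30: 1/1 normal.
Total normal subgroups: 5.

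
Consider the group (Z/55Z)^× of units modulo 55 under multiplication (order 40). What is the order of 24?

Compute successive powers of 24 mod 55: 24, 26, 19, 16, 54, 31, 29, 36, …; 24^10 ≡ 1 (mod 55).
So |⟨24⟩| = 10.

10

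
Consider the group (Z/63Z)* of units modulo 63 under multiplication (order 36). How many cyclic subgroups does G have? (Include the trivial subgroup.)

Group the elements of G by the cyclic subgroup they generate; each cyclic subgroup of order d accounts for φ(d) elements.
Cyclic subgroups by order — order 1: 1; order 2: 3; order 3: 4; order 6: 12.
Total: 20.

20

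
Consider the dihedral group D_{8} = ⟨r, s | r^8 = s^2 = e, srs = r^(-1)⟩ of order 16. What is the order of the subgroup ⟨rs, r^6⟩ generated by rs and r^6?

8

|⟨rs⟩| = 2 and |⟨r^6⟩| = 4, so |H| is a multiple of lcm(2, 4) = 4 and divides |G| = 16.
Closing under the operation: H = {e, r^2, r^4, r^6, rs, r^3s, r^5s, r^7s}, so |H| = 8.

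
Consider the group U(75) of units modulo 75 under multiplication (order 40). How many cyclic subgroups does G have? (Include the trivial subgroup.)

12

A cyclic subgroup of order d is generated by each of its φ(d) elements of order d, so the cyclic subgroups of order d number (#elements of order d)/φ(d).
Cyclic subgroups by order — order 1: 1; order 2: 3; order 4: 2; order 5: 1; order 10: 3; order 20: 2.
Total: 12.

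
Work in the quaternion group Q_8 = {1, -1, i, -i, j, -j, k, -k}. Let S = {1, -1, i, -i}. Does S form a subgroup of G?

Yes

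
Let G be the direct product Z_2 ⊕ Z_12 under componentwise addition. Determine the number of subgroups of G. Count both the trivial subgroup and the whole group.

16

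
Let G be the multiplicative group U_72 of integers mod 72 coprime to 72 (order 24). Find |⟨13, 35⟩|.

12

|⟨13⟩| = 6 and |⟨35⟩| = 2, so |H| is a multiple of lcm(6, 2) = 6 and divides |G| = 24.
Closing under the operation: H = {1, 11, 13, 23, 25, 35, 37, 47, 49, 59, 61, 71}, so |H| = 12.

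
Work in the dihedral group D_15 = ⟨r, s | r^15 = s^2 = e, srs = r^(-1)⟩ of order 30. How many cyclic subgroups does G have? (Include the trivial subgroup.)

19

A cyclic subgroup of order d is generated by each of its φ(d) elements of order d, so the cyclic subgroups of order d number (#elements of order d)/φ(d).
Cyclic subgroups by order — order 1: 1; order 2: 15; order 3: 1; order 5: 1; order 15: 1.
Total: 19.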